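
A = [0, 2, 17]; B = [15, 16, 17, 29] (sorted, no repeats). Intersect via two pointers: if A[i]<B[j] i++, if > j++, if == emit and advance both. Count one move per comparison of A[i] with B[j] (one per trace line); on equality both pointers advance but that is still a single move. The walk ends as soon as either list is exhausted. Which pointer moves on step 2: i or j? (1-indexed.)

i=1 j=1: 0<15, i++
i=2 j=1: 2<15, i++

i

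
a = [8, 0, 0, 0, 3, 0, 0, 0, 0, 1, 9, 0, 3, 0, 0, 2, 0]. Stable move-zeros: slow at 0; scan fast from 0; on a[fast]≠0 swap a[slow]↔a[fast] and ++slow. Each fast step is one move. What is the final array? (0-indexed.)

[8, 3, 1, 9, 3, 2, 0, 0, 0, 0, 0, 0, 0, 0, 0, 0, 0]

slow=0 fast=0: a[fast]=8≠0 swap→a[0]=8, slow++,fast++
slow=1 fast=1: a[fast]=0, fast++
slow=1 fast=2: a[fast]=0, fast++
slow=1 fast=3: a[fast]=0, fast++
slow=1 fast=4: a[fast]=3≠0 swap→a[1]=3, slow++,fast++
slow=2 fast=5: a[fast]=0, fast++
slow=2 fast=6: a[fast]=0, fast++
slow=2 fast=7: a[fast]=0, fast++
slow=2 fast=8: a[fast]=0, fast++
slow=2 fast=9: a[fast]=1≠0 swap→a[2]=1, slow++,fast++
slow=3 fast=10: a[fast]=9≠0 swap→a[3]=9, slow++,fast++
slow=4 fast=11: a[fast]=0, fast++
slow=4 fast=12: a[fast]=3≠0 swap→a[4]=3, slow++,fast++
slow=5 fast=13: a[fast]=0, fast++
slow=5 fast=14: a[fast]=0, fast++
slow=5 fast=15: a[fast]=2≠0 swap→a[5]=2, slow++,fast++
slow=6 fast=16: a[fast]=0, fast++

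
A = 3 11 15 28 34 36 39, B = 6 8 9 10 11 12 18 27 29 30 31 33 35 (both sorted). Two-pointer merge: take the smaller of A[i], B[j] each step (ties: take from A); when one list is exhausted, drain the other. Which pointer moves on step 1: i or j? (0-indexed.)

i

i=0 j=0: A[i]=3<=B[j]=6 take 3, i++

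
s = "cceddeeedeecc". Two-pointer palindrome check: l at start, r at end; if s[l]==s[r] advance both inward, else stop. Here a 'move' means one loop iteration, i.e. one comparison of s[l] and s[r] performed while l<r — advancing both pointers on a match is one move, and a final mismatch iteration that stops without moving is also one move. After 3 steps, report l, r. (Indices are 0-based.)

l=0 r=12: 'c'=='c', l++,r--
l=1 r=11: 'c'=='c', l++,r--
l=2 r=10: 'e'=='e', l++,r--

l=3, r=9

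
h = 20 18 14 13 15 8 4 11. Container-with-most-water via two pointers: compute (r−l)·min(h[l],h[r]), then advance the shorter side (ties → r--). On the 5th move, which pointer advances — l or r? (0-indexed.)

r

l=0 r=7: min(20,11)*7=77 best=77 *, r--
l=0 r=6: min(20,4)*6=24 best=77, r--
l=0 r=5: min(20,8)*5=40 best=77, r--
l=0 r=4: min(20,15)*4=60 best=77, r--
l=0 r=3: min(20,13)*3=39 best=77, r--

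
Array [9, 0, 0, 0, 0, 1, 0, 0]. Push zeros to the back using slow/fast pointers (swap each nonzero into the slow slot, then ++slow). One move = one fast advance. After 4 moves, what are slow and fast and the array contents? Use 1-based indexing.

(s=1,f=1) a[fast]=9≠0 swap→a[1]=9 → slow++,fast++
(s=2,f=2) a[fast]=0 → fast++
(s=2,f=3) a[fast]=0 → fast++
(s=2,f=4) a[fast]=0 → fast++

slow=2, fast=5, a=[9, 0, 0, 0, 0, 1, 0, 0]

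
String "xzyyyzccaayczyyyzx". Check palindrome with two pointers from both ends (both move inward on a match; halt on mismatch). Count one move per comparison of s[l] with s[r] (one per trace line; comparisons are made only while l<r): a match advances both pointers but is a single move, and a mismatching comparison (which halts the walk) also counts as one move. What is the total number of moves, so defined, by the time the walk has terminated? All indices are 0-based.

[0,17] 'x'=='x' → l++,r--
[1,16] 'z'=='z' → l++,r--
[2,15] 'y'=='y' → l++,r--
[3,14] 'y'=='y' → l++,r--
[4,13] 'y'=='y' → l++,r--
[5,12] 'z'=='z' → l++,r--
[6,11] 'c'=='c' → l++,r--
[7,10] 'c'!='y' → stop

8 moves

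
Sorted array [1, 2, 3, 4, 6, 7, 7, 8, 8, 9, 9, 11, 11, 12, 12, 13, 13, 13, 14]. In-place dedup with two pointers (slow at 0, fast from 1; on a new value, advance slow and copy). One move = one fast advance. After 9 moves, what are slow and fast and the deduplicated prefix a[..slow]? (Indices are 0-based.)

(s=0,f=1) a[fast]=2≠a[slow]=1 write a[1]=2 → slow++,fast++
(s=1,f=2) a[fast]=3≠a[slow]=2 write a[2]=3 → slow++,fast++
(s=2,f=3) a[fast]=4≠a[slow]=3 write a[3]=4 → slow++,fast++
(s=3,f=4) a[fast]=6≠a[slow]=4 write a[4]=6 → slow++,fast++
(s=4,f=5) a[fast]=7≠a[slow]=6 write a[5]=7 → slow++,fast++
(s=5,f=6) a[fast]=7=a[slow] dup → fast++
(s=5,f=7) a[fast]=8≠a[slow]=7 write a[6]=8 → slow++,fast++
(s=6,f=8) a[fast]=8=a[slow] dup → fast++
(s=6,f=9) a[fast]=9≠a[slow]=8 write a[7]=9 → slow++,fast++

slow=7, fast=10, prefix=[1, 2, 3, 4, 6, 7, 8, 9]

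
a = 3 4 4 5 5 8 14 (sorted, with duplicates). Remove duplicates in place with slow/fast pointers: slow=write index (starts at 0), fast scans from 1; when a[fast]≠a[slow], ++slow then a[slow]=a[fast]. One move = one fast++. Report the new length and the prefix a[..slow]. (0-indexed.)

length 5; prefix = [3, 4, 5, 8, 14]

(s=0,f=1) a[fast]=4≠a[slow]=3 write a[1]=4 → slow++,fast++
(s=1,f=2) a[fast]=4=a[slow] dup → fast++
(s=1,f=3) a[fast]=5≠a[slow]=4 write a[2]=5 → slow++,fast++
(s=2,f=4) a[fast]=5=a[slow] dup → fast++
(s=2,f=5) a[fast]=8≠a[slow]=5 write a[3]=8 → slow++,fast++
(s=3,f=6) a[fast]=14≠a[slow]=8 write a[4]=14 → slow++,fast++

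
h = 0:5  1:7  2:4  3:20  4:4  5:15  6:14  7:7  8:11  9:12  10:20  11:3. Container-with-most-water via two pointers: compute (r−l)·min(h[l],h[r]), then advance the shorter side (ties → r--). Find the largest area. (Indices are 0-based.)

l=0 r=11: min(5,3)*11=33 best=33 *, r--
l=0 r=10: min(5,20)*10=50 best=50 *, l++
l=1 r=10: min(7,20)*9=63 best=63 *, l++
l=2 r=10: min(4,20)*8=32 best=63, l++
l=3 r=10: min(20,20)*7=140 best=140 *, r--
l=3 r=9: min(20,12)*6=72 best=140, r--
l=3 r=8: min(20,11)*5=55 best=140, r--
l=3 r=7: min(20,7)*4=28 best=140, r--
l=3 r=6: min(20,14)*3=42 best=140, r--
l=3 r=5: min(20,15)*2=30 best=140, r--
l=3 r=4: min(20,4)*1=4 best=140, r--

max area = 140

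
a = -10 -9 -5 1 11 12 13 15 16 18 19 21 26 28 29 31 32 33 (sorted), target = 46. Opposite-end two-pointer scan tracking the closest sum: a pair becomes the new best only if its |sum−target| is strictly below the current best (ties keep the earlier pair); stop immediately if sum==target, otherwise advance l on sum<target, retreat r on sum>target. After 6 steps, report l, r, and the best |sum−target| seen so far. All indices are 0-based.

[0,17] -10+33=23 d=23 * → l++
[1,17] -9+33=24 d=22 * → l++
[2,17] -5+33=28 d=18 * → l++
[3,17] 1+33=34 d=12 * → l++
[4,17] 11+33=44 d=2 * → l++
[5,17] 12+33=45 d=1 * → l++

l=6, r=17, best |Δ|=1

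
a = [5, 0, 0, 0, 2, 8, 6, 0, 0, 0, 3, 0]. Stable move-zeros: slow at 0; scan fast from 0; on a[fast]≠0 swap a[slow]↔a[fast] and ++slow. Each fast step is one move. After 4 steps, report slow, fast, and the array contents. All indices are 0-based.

(s=0,f=0) a[fast]=5≠0 swap→a[0]=5 → slow++,fast++
(s=1,f=1) a[fast]=0 → fast++
(s=1,f=2) a[fast]=0 → fast++
(s=1,f=3) a[fast]=0 → fast++

slow=1, fast=4, a=[5, 0, 0, 0, 2, 8, 6, 0, 0, 0, 3, 0]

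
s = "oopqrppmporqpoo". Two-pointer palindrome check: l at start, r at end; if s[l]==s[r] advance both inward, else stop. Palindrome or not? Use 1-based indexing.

l=1 r=15: 'o'=='o', l++,r--
l=2 r=14: 'o'=='o', l++,r--
l=3 r=13: 'p'=='p', l++,r--
l=4 r=12: 'q'=='q', l++,r--
l=5 r=11: 'r'=='r', l++,r--
l=6 r=10: 'p'!='o', stop

not a palindrome (mismatch at 6,10)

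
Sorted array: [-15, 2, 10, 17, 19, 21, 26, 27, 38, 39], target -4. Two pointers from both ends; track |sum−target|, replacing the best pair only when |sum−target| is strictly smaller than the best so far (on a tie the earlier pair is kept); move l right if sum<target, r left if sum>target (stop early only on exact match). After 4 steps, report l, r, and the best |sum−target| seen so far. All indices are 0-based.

l=0, r=5, best |Δ|=15

l=0 r=9: -15+39=24 d=28 *, r--
l=0 r=8: -15+38=23 d=27 *, r--
l=0 r=7: -15+27=12 d=16 *, r--
l=0 r=6: -15+26=11 d=15 *, r--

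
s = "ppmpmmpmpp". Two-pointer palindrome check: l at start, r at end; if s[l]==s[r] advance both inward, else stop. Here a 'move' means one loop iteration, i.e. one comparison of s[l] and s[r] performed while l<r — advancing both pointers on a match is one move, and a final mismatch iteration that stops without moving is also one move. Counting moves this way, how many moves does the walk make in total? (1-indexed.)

[1,10] 'p'=='p' → l++,r--
[2,9] 'p'=='p' → l++,r--
[3,8] 'm'=='m' → l++,r--
[4,7] 'p'=='p' → l++,r--
[5,6] 'm'=='m' → l++,r--

5 moves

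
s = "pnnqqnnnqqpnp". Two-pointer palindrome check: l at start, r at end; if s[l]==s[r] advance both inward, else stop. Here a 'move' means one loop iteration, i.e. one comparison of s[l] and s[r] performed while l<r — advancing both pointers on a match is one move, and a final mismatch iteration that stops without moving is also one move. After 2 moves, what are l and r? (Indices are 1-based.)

[1,13] 'p'=='p' → l++,r--
[2,12] 'n'=='n' → l++,r--

l=3, r=11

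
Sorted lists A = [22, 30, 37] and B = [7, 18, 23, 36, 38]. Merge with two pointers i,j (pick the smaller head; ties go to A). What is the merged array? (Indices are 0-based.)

[7, 18, 22, 23, 30, 36, 37, 38]

i=0 j=0: A[i]=22>B[j]=7 take 7, j++
i=0 j=1: A[i]=22>B[j]=18 take 18, j++
i=0 j=2: A[i]=22<=B[j]=23 take 22, i++
i=1 j=2: A[i]=30>B[j]=23 take 23, j++
i=1 j=3: A[i]=30<=B[j]=36 take 30, i++
i=2 j=3: A[i]=37>B[j]=36 take 36, j++
i=2 j=4: A[i]=37<=B[j]=38 take 37, i++
i=3 j=4: A done, take B[j]=38, j++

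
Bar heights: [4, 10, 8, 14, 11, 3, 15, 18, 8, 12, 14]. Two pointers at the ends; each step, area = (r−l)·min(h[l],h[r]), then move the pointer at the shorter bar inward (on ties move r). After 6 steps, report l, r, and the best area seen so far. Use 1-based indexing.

l=4, r=8, best area=98

l=1 r=11: min(4,14)*10=40 best=40 *, l++
l=2 r=11: min(10,14)*9=90 best=90 *, l++
l=3 r=11: min(8,14)*8=64 best=90, l++
l=4 r=11: min(14,14)*7=98 best=98 *, r--
l=4 r=10: min(14,12)*6=72 best=98, r--
l=4 r=9: min(14,8)*5=40 best=98, r--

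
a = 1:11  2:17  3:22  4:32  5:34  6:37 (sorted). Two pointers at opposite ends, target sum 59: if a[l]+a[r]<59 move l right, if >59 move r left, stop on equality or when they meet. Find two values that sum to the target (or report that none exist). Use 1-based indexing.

[1,6] 11+37=48 <59 → l++
[2,6] 17+37=54 <59 → l++
[3,6] 22+37=59 → found

(22, 37)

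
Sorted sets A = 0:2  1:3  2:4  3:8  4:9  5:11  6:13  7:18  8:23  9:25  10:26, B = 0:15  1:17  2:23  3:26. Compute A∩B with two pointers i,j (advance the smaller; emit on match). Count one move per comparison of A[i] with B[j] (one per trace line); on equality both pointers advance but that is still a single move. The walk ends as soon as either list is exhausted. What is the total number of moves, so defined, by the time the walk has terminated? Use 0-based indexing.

13 moves

[i=0,j=0] 2<15 → i++
[i=1,j=0] 3<15 → i++
[i=2,j=0] 4<15 → i++
[i=3,j=0] 8<15 → i++
[i=4,j=0] 9<15 → i++
[i=5,j=0] 11<15 → i++
[i=6,j=0] 13<15 → i++
[i=7,j=0] 18>15 → j++
[i=7,j=1] 18>17 → j++
[i=7,j=2] 18<23 → i++
[i=8,j=2] 23==23 emit → i++,j++
[i=9,j=3] 25<26 → i++
[i=10,j=3] 26==26 emit → i++,j++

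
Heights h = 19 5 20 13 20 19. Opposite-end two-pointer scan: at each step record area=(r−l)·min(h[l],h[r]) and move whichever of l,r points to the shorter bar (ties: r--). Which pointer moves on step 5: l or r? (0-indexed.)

[0,5] min(19,19)*5=95 best=95 * → r--
[0,4] min(19,20)*4=76 best=95 → l++
[1,4] min(5,20)*3=15 best=95 → l++
[2,4] min(20,20)*2=40 best=95 → r--
[2,3] min(20,13)*1=13 best=95 → r--

r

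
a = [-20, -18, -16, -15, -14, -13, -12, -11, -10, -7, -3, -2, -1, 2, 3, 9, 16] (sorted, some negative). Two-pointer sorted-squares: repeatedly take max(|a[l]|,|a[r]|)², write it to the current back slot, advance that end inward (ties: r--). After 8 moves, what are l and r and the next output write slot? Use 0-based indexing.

l=7, r=15, next write slot=8

[0,16] |-20|>|16| out[16]=400 → l++
[1,16] |-18|>|16| out[15]=324 → l++
[2,16] |-16|<=|16| out[14]=256 → r--
[2,15] |-16|>|9| out[13]=256 → l++
[3,15] |-15|>|9| out[12]=225 → l++
[4,15] |-14|>|9| out[11]=196 → l++
[5,15] |-13|>|9| out[10]=169 → l++
[6,15] |-12|>|9| out[9]=144 → l++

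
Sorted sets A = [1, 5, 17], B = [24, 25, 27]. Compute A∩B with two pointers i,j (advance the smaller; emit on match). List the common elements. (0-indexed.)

i=0 j=0: 1<24, i++
i=1 j=0: 5<24, i++
i=2 j=0: 17<24, i++

intersection = []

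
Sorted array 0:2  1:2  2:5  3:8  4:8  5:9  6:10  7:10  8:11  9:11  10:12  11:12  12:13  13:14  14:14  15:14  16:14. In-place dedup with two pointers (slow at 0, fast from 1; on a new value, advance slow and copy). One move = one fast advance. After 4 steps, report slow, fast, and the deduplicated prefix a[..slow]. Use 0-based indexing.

slow=0 fast=1: a[fast]=2=a[slow] dup, fast++
slow=0 fast=2: a[fast]=5≠a[slow]=2 write a[1]=5, slow++,fast++
slow=1 fast=3: a[fast]=8≠a[slow]=5 write a[2]=8, slow++,fast++
slow=2 fast=4: a[fast]=8=a[slow] dup, fast++

slow=2, fast=5, prefix=[2, 5, 8]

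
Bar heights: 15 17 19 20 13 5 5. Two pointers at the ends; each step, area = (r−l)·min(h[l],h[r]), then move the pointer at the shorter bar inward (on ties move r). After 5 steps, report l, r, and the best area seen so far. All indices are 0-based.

l=0 r=6: min(15,5)*6=30 best=30 *, r--
l=0 r=5: min(15,5)*5=25 best=30, r--
l=0 r=4: min(15,13)*4=52 best=52 *, r--
l=0 r=3: min(15,20)*3=45 best=52, l++
l=1 r=3: min(17,20)*2=34 best=52, l++

l=2, r=3, best area=52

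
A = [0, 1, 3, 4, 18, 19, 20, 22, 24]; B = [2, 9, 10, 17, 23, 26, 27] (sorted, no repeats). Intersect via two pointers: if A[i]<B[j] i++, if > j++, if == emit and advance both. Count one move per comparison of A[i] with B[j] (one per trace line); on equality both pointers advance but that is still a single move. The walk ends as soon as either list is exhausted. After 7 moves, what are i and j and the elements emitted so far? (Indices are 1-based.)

i=1 j=1: 0<2, i++
i=2 j=1: 1<2, i++
i=3 j=1: 3>2, j++
i=3 j=2: 3<9, i++
i=4 j=2: 4<9, i++
i=5 j=2: 18>9, j++
i=5 j=3: 18>10, j++

i=5, j=4, emitted=[]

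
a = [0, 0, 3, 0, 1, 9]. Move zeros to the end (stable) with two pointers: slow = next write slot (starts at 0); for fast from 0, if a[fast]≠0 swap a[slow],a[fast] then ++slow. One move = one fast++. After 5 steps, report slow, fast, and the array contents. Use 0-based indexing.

(s=0,f=0) a[fast]=0 → fast++
(s=0,f=1) a[fast]=0 → fast++
(s=0,f=2) a[fast]=3≠0 swap→a[0]=3 → slow++,fast++
(s=1,f=3) a[fast]=0 → fast++
(s=1,f=4) a[fast]=1≠0 swap→a[1]=1 → slow++,fast++

slow=2, fast=5, a=[3, 1, 0, 0, 0, 9]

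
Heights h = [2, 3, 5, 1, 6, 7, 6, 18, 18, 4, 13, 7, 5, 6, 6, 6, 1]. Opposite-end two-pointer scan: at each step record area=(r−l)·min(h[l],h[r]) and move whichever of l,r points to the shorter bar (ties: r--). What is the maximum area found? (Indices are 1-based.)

max area = 66

l=1 r=17: min(2,1)*16=16 best=16 *, r--
l=1 r=16: min(2,6)*15=30 best=30 *, l++
l=2 r=16: min(3,6)*14=42 best=42 *, l++
l=3 r=16: min(5,6)*13=65 best=65 *, l++
l=4 r=16: min(1,6)*12=12 best=65, l++
l=5 r=16: min(6,6)*11=66 best=66 *, r--
l=5 r=15: min(6,6)*10=60 best=66, r--
l=5 r=14: min(6,6)*9=54 best=66, r--
l=5 r=13: min(6,5)*8=40 best=66, r--
l=5 r=12: min(6,7)*7=42 best=66, l++
l=6 r=12: min(7,7)*6=42 best=66, r--
l=6 r=11: min(7,13)*5=35 best=66, l++
l=7 r=11: min(6,13)*4=24 best=66, l++
l=8 r=11: min(18,13)*3=39 best=66, r--
l=8 r=10: min(18,4)*2=8 best=66, r--
l=8 r=9: min(18,18)*1=18 best=66, r--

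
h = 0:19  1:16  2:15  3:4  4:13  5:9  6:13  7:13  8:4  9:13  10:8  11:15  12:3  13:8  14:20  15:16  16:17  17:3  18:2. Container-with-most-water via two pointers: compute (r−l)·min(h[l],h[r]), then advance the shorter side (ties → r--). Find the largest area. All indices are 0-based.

max area = 272

l=0 r=18: min(19,2)*18=36 best=36 *, r--
l=0 r=17: min(19,3)*17=51 best=51 *, r--
l=0 r=16: min(19,17)*16=272 best=272 *, r--
l=0 r=15: min(19,16)*15=240 best=272, r--
l=0 r=14: min(19,20)*14=266 best=272, l++
l=1 r=14: min(16,20)*13=208 best=272, l++
l=2 r=14: min(15,20)*12=180 best=272, l++
l=3 r=14: min(4,20)*11=44 best=272, l++
l=4 r=14: min(13,20)*10=130 best=272, l++
l=5 r=14: min(9,20)*9=81 best=272, l++
l=6 r=14: min(13,20)*8=104 best=272, l++
l=7 r=14: min(13,20)*7=91 best=272, l++
l=8 r=14: min(4,20)*6=24 best=272, l++
l=9 r=14: min(13,20)*5=65 best=272, l++
l=10 r=14: min(8,20)*4=32 best=272, l++
l=11 r=14: min(15,20)*3=45 best=272, l++
l=12 r=14: min(3,20)*2=6 best=272, l++
l=13 r=14: min(8,20)*1=8 best=272, l++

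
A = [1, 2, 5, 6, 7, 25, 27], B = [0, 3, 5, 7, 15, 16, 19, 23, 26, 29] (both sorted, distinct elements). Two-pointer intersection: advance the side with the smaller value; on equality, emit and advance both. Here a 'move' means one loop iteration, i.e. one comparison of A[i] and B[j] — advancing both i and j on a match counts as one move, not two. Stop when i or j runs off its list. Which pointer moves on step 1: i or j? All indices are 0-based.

j

i=0 j=0: 1>0, j++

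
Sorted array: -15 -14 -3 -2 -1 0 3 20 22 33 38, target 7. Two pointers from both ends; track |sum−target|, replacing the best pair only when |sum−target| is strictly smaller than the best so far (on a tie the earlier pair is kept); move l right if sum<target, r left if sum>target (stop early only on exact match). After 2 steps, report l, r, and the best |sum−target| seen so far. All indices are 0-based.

[0,10] -15+38=23 d=16 * → r--
[0,9] -15+33=18 d=11 * → r--

l=0, r=8, best |Δ|=11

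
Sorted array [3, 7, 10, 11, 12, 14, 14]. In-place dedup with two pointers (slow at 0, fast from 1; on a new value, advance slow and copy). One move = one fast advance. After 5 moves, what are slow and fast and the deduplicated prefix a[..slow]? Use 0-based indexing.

slow=0 fast=1: a[fast]=7≠a[slow]=3 write a[1]=7, slow++,fast++
slow=1 fast=2: a[fast]=10≠a[slow]=7 write a[2]=10, slow++,fast++
slow=2 fast=3: a[fast]=11≠a[slow]=10 write a[3]=11, slow++,fast++
slow=3 fast=4: a[fast]=12≠a[slow]=11 write a[4]=12, slow++,fast++
slow=4 fast=5: a[fast]=14≠a[slow]=12 write a[5]=14, slow++,fast++

slow=5, fast=6, prefix=[3, 7, 10, 11, 12, 14]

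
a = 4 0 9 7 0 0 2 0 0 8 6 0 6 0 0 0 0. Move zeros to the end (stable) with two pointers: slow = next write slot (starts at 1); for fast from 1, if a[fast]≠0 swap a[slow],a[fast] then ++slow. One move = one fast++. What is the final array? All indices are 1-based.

slow=1 fast=1: a[fast]=4≠0 swap→a[1]=4, slow++,fast++
slow=2 fast=2: a[fast]=0, fast++
slow=2 fast=3: a[fast]=9≠0 swap→a[2]=9, slow++,fast++
slow=3 fast=4: a[fast]=7≠0 swap→a[3]=7, slow++,fast++
slow=4 fast=5: a[fast]=0, fast++
slow=4 fast=6: a[fast]=0, fast++
slow=4 fast=7: a[fast]=2≠0 swap→a[4]=2, slow++,fast++
slow=5 fast=8: a[fast]=0, fast++
slow=5 fast=9: a[fast]=0, fast++
slow=5 fast=10: a[fast]=8≠0 swap→a[5]=8, slow++,fast++
slow=6 fast=11: a[fast]=6≠0 swap→a[6]=6, slow++,fast++
slow=7 fast=12: a[fast]=0, fast++
slow=7 fast=13: a[fast]=6≠0 swap→a[7]=6, slow++,fast++
slow=8 fast=14: a[fast]=0, fast++
slow=8 fast=15: a[fast]=0, fast++
slow=8 fast=16: a[fast]=0, fast++
slow=8 fast=17: a[fast]=0, fast++

[4, 9, 7, 2, 8, 6, 6, 0, 0, 0, 0, 0, 0, 0, 0, 0, 0]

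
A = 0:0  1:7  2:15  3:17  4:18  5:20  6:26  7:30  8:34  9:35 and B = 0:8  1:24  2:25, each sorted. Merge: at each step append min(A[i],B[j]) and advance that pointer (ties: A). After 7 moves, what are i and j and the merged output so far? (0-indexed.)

i=0 j=0: A[i]=0<=B[j]=8 take 0, i++
i=1 j=0: A[i]=7<=B[j]=8 take 7, i++
i=2 j=0: A[i]=15>B[j]=8 take 8, j++
i=2 j=1: A[i]=15<=B[j]=24 take 15, i++
i=3 j=1: A[i]=17<=B[j]=24 take 17, i++
i=4 j=1: A[i]=18<=B[j]=24 take 18, i++
i=5 j=1: A[i]=20<=B[j]=24 take 20, i++

i=6, j=1, merged so far=[0, 7, 8, 15, 17, 18, 20]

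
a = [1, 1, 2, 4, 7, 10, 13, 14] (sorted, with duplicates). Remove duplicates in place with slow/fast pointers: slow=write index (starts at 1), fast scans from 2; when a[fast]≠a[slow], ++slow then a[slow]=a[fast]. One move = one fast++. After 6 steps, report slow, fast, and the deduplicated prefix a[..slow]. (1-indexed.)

slow=1 fast=2: a[fast]=1=a[slow] dup, fast++
slow=1 fast=3: a[fast]=2≠a[slow]=1 write a[2]=2, slow++,fast++
slow=2 fast=4: a[fast]=4≠a[slow]=2 write a[3]=4, slow++,fast++
slow=3 fast=5: a[fast]=7≠a[slow]=4 write a[4]=7, slow++,fast++
slow=4 fast=6: a[fast]=10≠a[slow]=7 write a[5]=10, slow++,fast++
slow=5 fast=7: a[fast]=13≠a[slow]=10 write a[6]=13, slow++,fast++

slow=6, fast=8, prefix=[1, 2, 4, 7, 10, 13]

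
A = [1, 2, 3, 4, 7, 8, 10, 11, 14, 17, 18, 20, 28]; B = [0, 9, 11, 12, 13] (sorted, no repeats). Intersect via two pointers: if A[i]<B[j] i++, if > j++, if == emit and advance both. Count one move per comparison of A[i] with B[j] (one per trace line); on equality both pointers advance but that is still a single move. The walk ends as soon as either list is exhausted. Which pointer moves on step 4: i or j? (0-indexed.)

i

i=0 j=0: 1>0, j++
i=0 j=1: 1<9, i++
i=1 j=1: 2<9, i++
i=2 j=1: 3<9, i++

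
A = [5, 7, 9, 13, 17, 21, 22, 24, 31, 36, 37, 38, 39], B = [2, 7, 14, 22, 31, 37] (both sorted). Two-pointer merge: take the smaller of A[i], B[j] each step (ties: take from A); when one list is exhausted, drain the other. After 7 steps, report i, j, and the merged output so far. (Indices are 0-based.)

[i=0,j=0] A[i]=5>B[j]=2 take 2 → j++
[i=0,j=1] A[i]=5<=B[j]=7 take 5 → i++
[i=1,j=1] A[i]=7<=B[j]=7 take 7 → i++
[i=2,j=1] A[i]=9>B[j]=7 take 7 → j++
[i=2,j=2] A[i]=9<=B[j]=14 take 9 → i++
[i=3,j=2] A[i]=13<=B[j]=14 take 13 → i++
[i=4,j=2] A[i]=17>B[j]=14 take 14 → j++

i=4, j=3, merged so far=[2, 5, 7, 7, 9, 13, 14]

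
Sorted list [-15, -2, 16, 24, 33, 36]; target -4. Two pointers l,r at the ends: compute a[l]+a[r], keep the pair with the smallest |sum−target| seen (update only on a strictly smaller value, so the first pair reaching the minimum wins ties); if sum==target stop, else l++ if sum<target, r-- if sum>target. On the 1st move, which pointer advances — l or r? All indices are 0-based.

r

l=0 r=5: -15+36=21 d=25 *, r--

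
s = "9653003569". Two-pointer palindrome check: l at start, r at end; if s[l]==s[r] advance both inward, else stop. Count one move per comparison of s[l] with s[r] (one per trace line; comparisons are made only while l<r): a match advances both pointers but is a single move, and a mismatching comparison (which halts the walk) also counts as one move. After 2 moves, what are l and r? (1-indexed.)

l=3, r=8

[1,10] '9'=='9' → l++,r--
[2,9] '6'=='6' → l++,r--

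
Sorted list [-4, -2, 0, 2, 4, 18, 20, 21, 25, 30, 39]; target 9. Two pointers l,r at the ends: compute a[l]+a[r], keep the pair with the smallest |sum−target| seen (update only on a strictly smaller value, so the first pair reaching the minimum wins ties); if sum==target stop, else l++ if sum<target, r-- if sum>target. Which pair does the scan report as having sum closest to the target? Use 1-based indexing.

[1,11] -4+39=35 d=26 * → r--
[1,10] -4+30=26 d=17 * → r--
[1,9] -4+25=21 d=12 * → r--
[1,8] -4+21=17 d=8 * → r--
[1,7] -4+20=16 d=7 * → r--
[1,6] -4+18=14 d=5 * → r--
[1,5] -4+4=0 d=9 → l++
[2,5] -2+4=2 d=7 → l++
[3,5] 0+4=4 d=5 → l++
[4,5] 2+4=6 d=3 * → l++

pair (2, 4) with sum 6 (|Δ|=3)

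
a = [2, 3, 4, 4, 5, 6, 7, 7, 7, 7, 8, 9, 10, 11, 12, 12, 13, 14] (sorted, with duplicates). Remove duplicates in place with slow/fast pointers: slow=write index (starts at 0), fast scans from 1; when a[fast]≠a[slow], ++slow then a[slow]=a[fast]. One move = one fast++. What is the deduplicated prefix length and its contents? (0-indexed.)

slow=0 fast=1: a[fast]=3≠a[slow]=2 write a[1]=3, slow++,fast++
slow=1 fast=2: a[fast]=4≠a[slow]=3 write a[2]=4, slow++,fast++
slow=2 fast=3: a[fast]=4=a[slow] dup, fast++
slow=2 fast=4: a[fast]=5≠a[slow]=4 write a[3]=5, slow++,fast++
slow=3 fast=5: a[fast]=6≠a[slow]=5 write a[4]=6, slow++,fast++
slow=4 fast=6: a[fast]=7≠a[slow]=6 write a[5]=7, slow++,fast++
slow=5 fast=7: a[fast]=7=a[slow] dup, fast++
slow=5 fast=8: a[fast]=7=a[slow] dup, fast++
slow=5 fast=9: a[fast]=7=a[slow] dup, fast++
slow=5 fast=10: a[fast]=8≠a[slow]=7 write a[6]=8, slow++,fast++
slow=6 fast=11: a[fast]=9≠a[slow]=8 write a[7]=9, slow++,fast++
slow=7 fast=12: a[fast]=10≠a[slow]=9 write a[8]=10, slow++,fast++
slow=8 fast=13: a[fast]=11≠a[slow]=10 write a[9]=11, slow++,fast++
slow=9 fast=14: a[fast]=12≠a[slow]=11 write a[10]=12, slow++,fast++
slow=10 fast=15: a[fast]=12=a[slow] dup, fast++
slow=10 fast=16: a[fast]=13≠a[slow]=12 write a[11]=13, slow++,fast++
slow=11 fast=17: a[fast]=14≠a[slow]=13 write a[12]=14, slow++,fast++

length 13; prefix = [2, 3, 4, 5, 6, 7, 8, 9, 10, 11, 12, 13, 14]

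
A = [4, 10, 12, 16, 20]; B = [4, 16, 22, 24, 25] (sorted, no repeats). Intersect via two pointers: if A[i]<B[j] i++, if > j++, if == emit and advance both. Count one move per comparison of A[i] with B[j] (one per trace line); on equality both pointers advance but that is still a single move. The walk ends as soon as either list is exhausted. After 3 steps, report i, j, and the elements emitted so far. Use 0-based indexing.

i=3, j=1, emitted=[4]

[i=0,j=0] 4==4 emit → i++,j++
[i=1,j=1] 10<16 → i++
[i=2,j=1] 12<16 → i++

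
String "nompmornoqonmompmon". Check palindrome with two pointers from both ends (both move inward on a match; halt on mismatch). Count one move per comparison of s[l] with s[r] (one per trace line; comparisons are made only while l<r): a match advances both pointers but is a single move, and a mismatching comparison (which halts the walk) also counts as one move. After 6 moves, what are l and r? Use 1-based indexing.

l=1 r=19: 'n'=='n', l++,r--
l=2 r=18: 'o'=='o', l++,r--
l=3 r=17: 'm'=='m', l++,r--
l=4 r=16: 'p'=='p', l++,r--
l=5 r=15: 'm'=='m', l++,r--
l=6 r=14: 'o'=='o', l++,r--

l=7, r=13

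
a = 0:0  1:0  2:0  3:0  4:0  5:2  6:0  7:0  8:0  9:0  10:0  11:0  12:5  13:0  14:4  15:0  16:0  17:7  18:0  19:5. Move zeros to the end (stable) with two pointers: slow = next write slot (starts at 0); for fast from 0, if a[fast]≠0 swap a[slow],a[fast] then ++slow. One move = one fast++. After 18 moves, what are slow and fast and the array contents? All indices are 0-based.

slow=4, fast=18, a=[2, 5, 4, 7, 0, 0, 0, 0, 0, 0, 0, 0, 0, 0, 0, 0, 0, 0, 0, 5]

slow=0 fast=0: a[fast]=0, fast++
slow=0 fast=1: a[fast]=0, fast++
slow=0 fast=2: a[fast]=0, fast++
slow=0 fast=3: a[fast]=0, fast++
slow=0 fast=4: a[fast]=0, fast++
slow=0 fast=5: a[fast]=2≠0 swap→a[0]=2, slow++,fast++
slow=1 fast=6: a[fast]=0, fast++
slow=1 fast=7: a[fast]=0, fast++
slow=1 fast=8: a[fast]=0, fast++
slow=1 fast=9: a[fast]=0, fast++
slow=1 fast=10: a[fast]=0, fast++
slow=1 fast=11: a[fast]=0, fast++
slow=1 fast=12: a[fast]=5≠0 swap→a[1]=5, slow++,fast++
slow=2 fast=13: a[fast]=0, fast++
slow=2 fast=14: a[fast]=4≠0 swap→a[2]=4, slow++,fast++
slow=3 fast=15: a[fast]=0, fast++
slow=3 fast=16: a[fast]=0, fast++
slow=3 fast=17: a[fast]=7≠0 swap→a[3]=7, slow++,fast++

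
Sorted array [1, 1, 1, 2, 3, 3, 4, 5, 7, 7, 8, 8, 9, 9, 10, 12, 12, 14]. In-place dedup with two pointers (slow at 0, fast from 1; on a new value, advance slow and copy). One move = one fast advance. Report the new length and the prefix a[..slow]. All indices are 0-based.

slow=0 fast=1: a[fast]=1=a[slow] dup, fast++
slow=0 fast=2: a[fast]=1=a[slow] dup, fast++
slow=0 fast=3: a[fast]=2≠a[slow]=1 write a[1]=2, slow++,fast++
slow=1 fast=4: a[fast]=3≠a[slow]=2 write a[2]=3, slow++,fast++
slow=2 fast=5: a[fast]=3=a[slow] dup, fast++
slow=2 fast=6: a[fast]=4≠a[slow]=3 write a[3]=4, slow++,fast++
slow=3 fast=7: a[fast]=5≠a[slow]=4 write a[4]=5, slow++,fast++
slow=4 fast=8: a[fast]=7≠a[slow]=5 write a[5]=7, slow++,fast++
slow=5 fast=9: a[fast]=7=a[slow] dup, fast++
slow=5 fast=10: a[fast]=8≠a[slow]=7 write a[6]=8, slow++,fast++
slow=6 fast=11: a[fast]=8=a[slow] dup, fast++
slow=6 fast=12: a[fast]=9≠a[slow]=8 write a[7]=9, slow++,fast++
slow=7 fast=13: a[fast]=9=a[slow] dup, fast++
slow=7 fast=14: a[fast]=10≠a[slow]=9 write a[8]=10, slow++,fast++
slow=8 fast=15: a[fast]=12≠a[slow]=10 write a[9]=12, slow++,fast++
slow=9 fast=16: a[fast]=12=a[slow] dup, fast++
slow=9 fast=17: a[fast]=14≠a[slow]=12 write a[10]=14, slow++,fast++

length 11; prefix = [1, 2, 3, 4, 5, 7, 8, 9, 10, 12, 14]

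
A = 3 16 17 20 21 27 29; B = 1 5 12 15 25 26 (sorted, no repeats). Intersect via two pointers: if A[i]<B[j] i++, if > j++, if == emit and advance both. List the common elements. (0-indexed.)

intersection = []

[i=0,j=0] 3>1 → j++
[i=0,j=1] 3<5 → i++
[i=1,j=1] 16>5 → j++
[i=1,j=2] 16>12 → j++
[i=1,j=3] 16>15 → j++
[i=1,j=4] 16<25 → i++
[i=2,j=4] 17<25 → i++
[i=3,j=4] 20<25 → i++
[i=4,j=4] 21<25 → i++
[i=5,j=4] 27>25 → j++
[i=5,j=5] 27>26 → j++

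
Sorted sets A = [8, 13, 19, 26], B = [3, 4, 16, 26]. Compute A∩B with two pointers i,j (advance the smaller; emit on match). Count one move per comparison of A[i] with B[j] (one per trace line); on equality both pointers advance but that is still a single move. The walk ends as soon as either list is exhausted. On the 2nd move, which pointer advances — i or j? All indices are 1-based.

j

i=1 j=1: 8>3, j++
i=1 j=2: 8>4, j++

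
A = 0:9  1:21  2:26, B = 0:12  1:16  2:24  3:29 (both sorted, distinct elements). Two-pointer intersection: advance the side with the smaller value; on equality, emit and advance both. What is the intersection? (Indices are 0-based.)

i=0 j=0: 9<12, i++
i=1 j=0: 21>12, j++
i=1 j=1: 21>16, j++
i=1 j=2: 21<24, i++
i=2 j=2: 26>24, j++
i=2 j=3: 26<29, i++

intersection = []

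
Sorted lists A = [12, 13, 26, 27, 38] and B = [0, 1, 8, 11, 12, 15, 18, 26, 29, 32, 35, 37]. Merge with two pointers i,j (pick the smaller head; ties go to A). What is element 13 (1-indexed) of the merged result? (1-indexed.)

merged[13] = 29

[i=1,j=1] A[i]=12>B[j]=0 take 0 → j++
[i=1,j=2] A[i]=12>B[j]=1 take 1 → j++
[i=1,j=3] A[i]=12>B[j]=8 take 8 → j++
[i=1,j=4] A[i]=12>B[j]=11 take 11 → j++
[i=1,j=5] A[i]=12<=B[j]=12 take 12 → i++
[i=2,j=5] A[i]=13>B[j]=12 take 12 → j++
[i=2,j=6] A[i]=13<=B[j]=15 take 13 → i++
[i=3,j=6] A[i]=26>B[j]=15 take 15 → j++
[i=3,j=7] A[i]=26>B[j]=18 take 18 → j++
[i=3,j=8] A[i]=26<=B[j]=26 take 26 → i++
[i=4,j=8] A[i]=27>B[j]=26 take 26 → j++
[i=4,j=9] A[i]=27<=B[j]=29 take 27 → i++
[i=5,j=9] A[i]=38>B[j]=29 take 29 → j++
[i=5,j=10] A[i]=38>B[j]=32 take 32 → j++
[i=5,j=11] A[i]=38>B[j]=35 take 35 → j++
[i=5,j=12] A[i]=38>B[j]=37 take 37 → j++
[i=5,j=13] B done, take A[i]=38 → i++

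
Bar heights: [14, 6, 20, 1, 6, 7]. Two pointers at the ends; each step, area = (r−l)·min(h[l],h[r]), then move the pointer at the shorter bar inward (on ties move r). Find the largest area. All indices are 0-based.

l=0 r=5: min(14,7)*5=35 best=35 *, r--
l=0 r=4: min(14,6)*4=24 best=35, r--
l=0 r=3: min(14,1)*3=3 best=35, r--
l=0 r=2: min(14,20)*2=28 best=35, l++
l=1 r=2: min(6,20)*1=6 best=35, l++

max area = 35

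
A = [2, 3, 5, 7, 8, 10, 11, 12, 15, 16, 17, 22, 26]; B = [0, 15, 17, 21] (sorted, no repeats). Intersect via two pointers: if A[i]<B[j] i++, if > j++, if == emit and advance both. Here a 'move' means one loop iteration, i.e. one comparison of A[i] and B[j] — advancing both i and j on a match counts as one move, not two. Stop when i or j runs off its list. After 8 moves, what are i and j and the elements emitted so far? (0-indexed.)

i=7, j=1, emitted=[]

i=0 j=0: 2>0, j++
i=0 j=1: 2<15, i++
i=1 j=1: 3<15, i++
i=2 j=1: 5<15, i++
i=3 j=1: 7<15, i++
i=4 j=1: 8<15, i++
i=5 j=1: 10<15, i++
i=6 j=1: 11<15, i++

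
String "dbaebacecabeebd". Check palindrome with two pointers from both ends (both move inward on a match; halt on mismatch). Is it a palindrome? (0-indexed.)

l=0 r=14: 'd'=='d', l++,r--
l=1 r=13: 'b'=='b', l++,r--
l=2 r=12: 'a'!='e', stop

not a palindrome (mismatch at 2,12)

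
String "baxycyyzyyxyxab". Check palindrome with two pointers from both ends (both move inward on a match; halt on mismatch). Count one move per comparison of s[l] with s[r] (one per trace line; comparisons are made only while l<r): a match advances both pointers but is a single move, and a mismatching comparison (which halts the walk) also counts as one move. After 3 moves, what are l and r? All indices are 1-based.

l=4, r=12

[1,15] 'b'=='b' → l++,r--
[2,14] 'a'=='a' → l++,r--
[3,13] 'x'=='x' → l++,r--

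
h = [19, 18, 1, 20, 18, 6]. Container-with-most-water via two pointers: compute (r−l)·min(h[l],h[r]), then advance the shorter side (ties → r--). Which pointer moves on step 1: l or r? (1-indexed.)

r

[1,6] min(19,6)*5=30 best=30 * → r--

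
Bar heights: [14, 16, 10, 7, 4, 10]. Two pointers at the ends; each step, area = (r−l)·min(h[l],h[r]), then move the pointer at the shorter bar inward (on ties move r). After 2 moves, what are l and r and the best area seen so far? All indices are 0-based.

[0,5] min(14,10)*5=50 best=50 * → r--
[0,4] min(14,4)*4=16 best=50 → r--

l=0, r=3, best area=50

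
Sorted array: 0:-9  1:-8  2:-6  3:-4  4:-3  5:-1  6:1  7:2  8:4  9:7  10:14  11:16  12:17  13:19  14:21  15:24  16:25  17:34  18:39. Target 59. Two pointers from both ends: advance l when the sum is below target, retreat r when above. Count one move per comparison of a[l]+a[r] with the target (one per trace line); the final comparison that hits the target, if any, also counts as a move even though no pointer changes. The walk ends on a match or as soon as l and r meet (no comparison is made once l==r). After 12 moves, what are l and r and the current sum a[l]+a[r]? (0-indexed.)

l=12, r=18, sum=56

l=0 r=18: -9+39=30 <59, l++
l=1 r=18: -8+39=31 <59, l++
l=2 r=18: -6+39=33 <59, l++
l=3 r=18: -4+39=35 <59, l++
l=4 r=18: -3+39=36 <59, l++
l=5 r=18: -1+39=38 <59, l++
l=6 r=18: 1+39=40 <59, l++
l=7 r=18: 2+39=41 <59, l++
l=8 r=18: 4+39=43 <59, l++
l=9 r=18: 7+39=46 <59, l++
l=10 r=18: 14+39=53 <59, l++
l=11 r=18: 16+39=55 <59, l++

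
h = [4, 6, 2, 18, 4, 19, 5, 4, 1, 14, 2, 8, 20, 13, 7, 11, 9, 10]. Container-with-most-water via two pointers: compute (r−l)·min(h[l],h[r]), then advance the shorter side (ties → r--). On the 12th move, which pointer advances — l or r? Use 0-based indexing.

l

l=0 r=17: min(4,10)*17=68 best=68 *, l++
l=1 r=17: min(6,10)*16=96 best=96 *, l++
l=2 r=17: min(2,10)*15=30 best=96, l++
l=3 r=17: min(18,10)*14=140 best=140 *, r--
l=3 r=16: min(18,9)*13=117 best=140, r--
l=3 r=15: min(18,11)*12=132 best=140, r--
l=3 r=14: min(18,7)*11=77 best=140, r--
l=3 r=13: min(18,13)*10=130 best=140, r--
l=3 r=12: min(18,20)*9=162 best=162 *, l++
l=4 r=12: min(4,20)*8=32 best=162, l++
l=5 r=12: min(19,20)*7=133 best=162, l++
l=6 r=12: min(5,20)*6=30 best=162, l++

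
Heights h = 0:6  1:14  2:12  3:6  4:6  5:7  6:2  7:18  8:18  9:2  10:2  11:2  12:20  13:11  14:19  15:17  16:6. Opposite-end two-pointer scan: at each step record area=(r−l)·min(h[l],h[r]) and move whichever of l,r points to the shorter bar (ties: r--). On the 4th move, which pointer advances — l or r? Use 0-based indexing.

l=0 r=16: min(6,6)*16=96 best=96 *, r--
l=0 r=15: min(6,17)*15=90 best=96, l++
l=1 r=15: min(14,17)*14=196 best=196 *, l++
l=2 r=15: min(12,17)*13=156 best=196, l++

l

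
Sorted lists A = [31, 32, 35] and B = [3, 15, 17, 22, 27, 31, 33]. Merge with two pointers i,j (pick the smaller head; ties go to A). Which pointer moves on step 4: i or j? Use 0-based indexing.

[i=0,j=0] A[i]=31>B[j]=3 take 3 → j++
[i=0,j=1] A[i]=31>B[j]=15 take 15 → j++
[i=0,j=2] A[i]=31>B[j]=17 take 17 → j++
[i=0,j=3] A[i]=31>B[j]=22 take 22 → j++

j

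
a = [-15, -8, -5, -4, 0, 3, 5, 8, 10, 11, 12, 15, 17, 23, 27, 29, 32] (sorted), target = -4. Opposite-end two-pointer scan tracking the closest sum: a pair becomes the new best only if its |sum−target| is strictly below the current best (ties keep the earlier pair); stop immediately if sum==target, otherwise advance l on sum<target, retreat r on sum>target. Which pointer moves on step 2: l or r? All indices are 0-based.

l=0 r=16: -15+32=17 d=21 *, r--
l=0 r=15: -15+29=14 d=18 *, r--

r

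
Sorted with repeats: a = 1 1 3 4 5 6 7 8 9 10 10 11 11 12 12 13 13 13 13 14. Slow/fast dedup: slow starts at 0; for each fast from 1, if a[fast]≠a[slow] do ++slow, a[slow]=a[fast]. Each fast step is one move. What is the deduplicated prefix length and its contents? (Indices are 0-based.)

length 13; prefix = [1, 3, 4, 5, 6, 7, 8, 9, 10, 11, 12, 13, 14]

(s=0,f=1) a[fast]=1=a[slow] dup → fast++
(s=0,f=2) a[fast]=3≠a[slow]=1 write a[1]=3 → slow++,fast++
(s=1,f=3) a[fast]=4≠a[slow]=3 write a[2]=4 → slow++,fast++
(s=2,f=4) a[fast]=5≠a[slow]=4 write a[3]=5 → slow++,fast++
(s=3,f=5) a[fast]=6≠a[slow]=5 write a[4]=6 → slow++,fast++
(s=4,f=6) a[fast]=7≠a[slow]=6 write a[5]=7 → slow++,fast++
(s=5,f=7) a[fast]=8≠a[slow]=7 write a[6]=8 → slow++,fast++
(s=6,f=8) a[fast]=9≠a[slow]=8 write a[7]=9 → slow++,fast++
(s=7,f=9) a[fast]=10≠a[slow]=9 write a[8]=10 → slow++,fast++
(s=8,f=10) a[fast]=10=a[slow] dup → fast++
(s=8,f=11) a[fast]=11≠a[slow]=10 write a[9]=11 → slow++,fast++
(s=9,f=12) a[fast]=11=a[slow] dup → fast++
(s=9,f=13) a[fast]=12≠a[slow]=11 write a[10]=12 → slow++,fast++
(s=10,f=14) a[fast]=12=a[slow] dup → fast++
(s=10,f=15) a[fast]=13≠a[slow]=12 write a[11]=13 → slow++,fast++
(s=11,f=16) a[fast]=13=a[slow] dup → fast++
(s=11,f=17) a[fast]=13=a[slow] dup → fast++
(s=11,f=18) a[fast]=13=a[slow] dup → fast++
(s=11,f=19) a[fast]=14≠a[slow]=13 write a[12]=14 → slow++,fast++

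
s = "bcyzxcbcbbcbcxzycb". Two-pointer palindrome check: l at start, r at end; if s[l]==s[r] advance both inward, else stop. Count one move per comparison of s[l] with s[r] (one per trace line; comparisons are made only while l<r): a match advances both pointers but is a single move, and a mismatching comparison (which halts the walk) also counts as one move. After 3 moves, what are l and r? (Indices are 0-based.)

l=3, r=14

l=0 r=17: 'b'=='b', l++,r--
l=1 r=16: 'c'=='c', l++,r--
l=2 r=15: 'y'=='y', l++,r--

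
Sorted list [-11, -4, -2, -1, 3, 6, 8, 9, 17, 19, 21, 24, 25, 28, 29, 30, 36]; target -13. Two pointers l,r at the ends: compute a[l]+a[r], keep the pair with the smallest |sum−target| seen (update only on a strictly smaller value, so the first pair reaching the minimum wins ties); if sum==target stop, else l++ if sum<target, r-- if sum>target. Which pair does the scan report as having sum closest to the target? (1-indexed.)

l=1 r=17: -11+36=25 d=38 *, r--
l=1 r=16: -11+30=19 d=32 *, r--
l=1 r=15: -11+29=18 d=31 *, r--
l=1 r=14: -11+28=17 d=30 *, r--
l=1 r=13: -11+25=14 d=27 *, r--
l=1 r=12: -11+24=13 d=26 *, r--
l=1 r=11: -11+21=10 d=23 *, r--
l=1 r=10: -11+19=8 d=21 *, r--
l=1 r=9: -11+17=6 d=19 *, r--
l=1 r=8: -11+9=-2 d=11 *, r--
l=1 r=7: -11+8=-3 d=10 *, r--
l=1 r=6: -11+6=-5 d=8 *, r--
l=1 r=5: -11+3=-8 d=5 *, r--
l=1 r=4: -11+-1=-12 d=1 *, r--
l=1 r=3: -11+-2=-13 d=0 *, stop

pair (-11, -2) with sum -13 (|Δ|=0)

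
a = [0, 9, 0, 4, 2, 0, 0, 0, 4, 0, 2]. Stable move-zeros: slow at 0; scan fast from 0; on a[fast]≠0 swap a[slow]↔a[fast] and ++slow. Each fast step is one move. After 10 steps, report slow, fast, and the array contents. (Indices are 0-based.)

slow=4, fast=10, a=[9, 4, 2, 4, 0, 0, 0, 0, 0, 0, 2]

slow=0 fast=0: a[fast]=0, fast++
slow=0 fast=1: a[fast]=9≠0 swap→a[0]=9, slow++,fast++
slow=1 fast=2: a[fast]=0, fast++
slow=1 fast=3: a[fast]=4≠0 swap→a[1]=4, slow++,fast++
slow=2 fast=4: a[fast]=2≠0 swap→a[2]=2, slow++,fast++
slow=3 fast=5: a[fast]=0, fast++
slow=3 fast=6: a[fast]=0, fast++
slow=3 fast=7: a[fast]=0, fast++
slow=3 fast=8: a[fast]=4≠0 swap→a[3]=4, slow++,fast++
slow=4 fast=9: a[fast]=0, fast++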